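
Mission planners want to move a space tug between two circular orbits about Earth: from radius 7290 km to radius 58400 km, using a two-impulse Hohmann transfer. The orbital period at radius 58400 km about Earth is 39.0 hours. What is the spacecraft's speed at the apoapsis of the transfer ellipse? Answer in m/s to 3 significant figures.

From Kepler's third law T² = 4π²r³/μ at r = 58400 km, T = 39.0 hours = 39.0 × 3600 s = 1.404×10^5 s: μ = 4π²r³/T² = 3.98900×10^5 km³/s².
Transfer-ellipse semi-major axis a_t = (r₁ + r₂)/2 = (7290 + 58400)/2 = 32845 km.
The apoapsis of the transfer ellipse is at r = 58400 km.
From the vis-viva equation, v = √[μ(2/r − 1/a_t)] = 1.231 km/s.

v = 1230 m/s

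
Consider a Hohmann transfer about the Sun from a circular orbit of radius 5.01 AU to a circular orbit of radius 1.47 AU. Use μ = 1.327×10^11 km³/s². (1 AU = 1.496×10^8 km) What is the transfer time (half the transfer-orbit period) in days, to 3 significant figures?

t = 1070 days

In km: r₁ = 5.01 × 1.496×10^8 = 7.49496×10^8 km; r₂ = 1.47 × 1.496×10^8 = 2.19912×10^8 km.
The Hohmann ellipse has a_t = (r₁ + r₂)/2 = 4.84704×10^8 km.
Half the transfer-orbit period gives t = π√(a_t³/μ) = 9.203×10^7 s.
Converting: 9.203×10^7 s ÷ 86400 s/day = 1070 days.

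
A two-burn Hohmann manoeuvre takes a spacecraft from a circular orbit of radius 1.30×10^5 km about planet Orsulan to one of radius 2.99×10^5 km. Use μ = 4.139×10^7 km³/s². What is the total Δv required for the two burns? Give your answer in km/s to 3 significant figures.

Semi-major axis of the transfer orbit: a_t = (1.300×10^5 + 2.990×10^5)/2 = 2.145×10^5 km.
Circular speed at r₁: v₁ = √(μ/r₁) = √(4.139×10^7/1.300×10^5) = 17.843335 km/s.
Transfer-orbit speed at r₁ (vis-viva equation): v_p = √[μ(2/r₁ − 1/a_t)] = 21.066771 km/s.
First burn Δv₁ = |v_p − v₁| = 3.22344 km/s.
At r₂, v₂ = √(μ/r₂) = 11.76555 km/s.
Transfer-orbit speed at r₂: v_a = √[μ(2/r₂ − 1/a_t)] = 9.159466 km/s.
Second burn Δv₂ = |v₂ − v_a| = 2.60608 km/s.
Δv = Δv₁ + Δv₂ = 3.22344 + 2.60608 = 5.830 km/s.

Δv = 5.83 km/s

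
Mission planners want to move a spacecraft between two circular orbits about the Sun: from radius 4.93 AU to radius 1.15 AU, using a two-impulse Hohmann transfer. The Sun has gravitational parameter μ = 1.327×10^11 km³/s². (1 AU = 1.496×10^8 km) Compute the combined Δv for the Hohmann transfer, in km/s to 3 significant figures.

Δv = 12.8 km/s

In km: r₁ = 4.93 × 1.496×10^8 = 7.37528×10^8 km; r₂ = 1.15 × 1.496×10^8 = 1.7204×10^8 km.
Semi-major axis of the transfer orbit: a_t = (7.37528×10^8 + 1.7204×10^8)/2 = 4.54784×10^8 km.
Circular speed at r₁: v₁ = √(μ/r₁) = √(1.327×10^11/7.37528×10^8) = 13.414 km/s.
On the transfer ellipse at r₁, vis-viva equation gives v_a = √[μ(2/r₁ − 1/a_t)] = 8.2501 km/s.
First burn Δv₁ = |v_a − v₁| = 5.164 km/s.
At r₂, v₂ = √(μ/r₂) = 27.773 km/s.
Transfer-orbit speed at r₂: v_p = √[μ(2/r₂ − 1/a_t)] = 35.368 km/s.
Second burn Δv₂ = |v₂ − v_p| = 7.595 km/s.
Total Δv = Δv₁ + Δv₂ = 12.76 km/s.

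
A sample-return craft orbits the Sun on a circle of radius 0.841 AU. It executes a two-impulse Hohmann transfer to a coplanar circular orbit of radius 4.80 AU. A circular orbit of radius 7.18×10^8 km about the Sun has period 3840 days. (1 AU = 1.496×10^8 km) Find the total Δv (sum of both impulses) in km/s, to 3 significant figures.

Δv = 16.1 km/s

From Kepler's third law T² = 4π²r³/μ at r = 7.18×10^8 km, T = 3840 days = 3840 × 86400 s = 3.31776×10^8 s: μ = 4π²r³/T² = 1.32753×10^11 km³/s².
In km: r₁ = 0.841 × 1.496×10^8 = 1.258136×10^8 km; r₂ = 4.80 × 1.496×10^8 = 7.1808×10^8 km.
Semi-major axis of the transfer orbit: a_t = (1.258136×10^8 + 7.1808×10^8)/2 = 4.219468×10^8 km.
Circular speed at r₁: v₁ = √(μ/r₁) = √(1.32753×10^11/1.258136×10^8) = 32.4831 km/s.
On the transfer ellipse at r₁, v² = μ(2/r − 1/a) gives v_p = √[μ(2/r₁ − 1/a_t)] = 42.3755 km/s.
First burn Δv₁ = |v_p − v₁| = 9.892 km/s.
At r₂, v₂ = √(μ/r₂) = 13.5968 km/s.
Transfer-orbit speed at r₂: v_a = √[μ(2/r₂ − 1/a_t)] = 7.42455 km/s.
Second burn Δv₂ = |v₂ − v_a| = 6.172 km/s.
Δv = Δv₁ + Δv₂ = 9.892 + 6.172 = 16.06 km/s.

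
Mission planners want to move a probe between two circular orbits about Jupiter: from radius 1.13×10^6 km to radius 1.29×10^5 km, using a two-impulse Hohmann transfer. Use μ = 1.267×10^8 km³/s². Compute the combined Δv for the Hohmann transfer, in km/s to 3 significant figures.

Δv = 16.4 km/s

Semi-major axis of the transfer orbit: a_t = (1.130×10^6 + 1.290×10^5)/2 = 6.295×10^5 km.
Circular speed at r₁: v₁ = √(μ/r₁) = √(1.267×10^8/1.130×10^6) = 10.58886 km/s.
On the transfer ellipse at r₁, vis-viva equation gives v_a = √[μ(2/r₁ − 1/a_t)] = 4.793427 km/s.
First burn Δv₁ = |v_a − v₁| = 5.7954 km/s.
Circular speed at r₂: v₂ = √(μ/r₂) = 31.340 km/s.
Transfer-orbit speed at r₂: v_p = √[μ(2/r₂ − 1/a_t)] = 41.989 km/s.
Second burn Δv₂ = |v₂ − v_p| = 10.649 km/s.
Total Δv = Δv₁ + Δv₂ = 16.44 km/s.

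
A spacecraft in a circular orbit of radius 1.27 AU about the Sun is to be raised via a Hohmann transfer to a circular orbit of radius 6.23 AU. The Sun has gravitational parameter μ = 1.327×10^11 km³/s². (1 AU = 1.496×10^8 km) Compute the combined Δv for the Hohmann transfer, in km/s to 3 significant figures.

In km: r₁ = 1.27 × 1.496×10^8 = 1.89992×10^8 km; r₂ = 6.23 × 1.496×10^8 = 9.32008×10^8 km.
Semi-major axis of the transfer orbit: a_t = (1.89992×10^8 + 9.32008×10^8)/2 = 5.610×10^8 km.
Circular speed at r₁: v₁ = √(μ/r₁) = √(1.327×10^11/1.89992×10^8) = 26.428 km/s.
Transfer-orbit speed at r₁ (vis-viva): v_p = √[μ(2/r₁ − 1/a_t)] = 34.064 km/s.
First burn Δv₁ = |v_p − v₁| = 7.636 km/s.
At r₂, v₂ = √(μ/r₂) = 11.932 km/s.
Transfer-orbit speed at r₂: v_a = √[μ(2/r₂ − 1/a_t)] = 6.9440 km/s.
Second burn Δv₂ = |v₂ − v_a| = 4.988 km/s.
Total Δv = Δv₁ + Δv₂ = 12.62 km/s.

Δv = 12.6 km/s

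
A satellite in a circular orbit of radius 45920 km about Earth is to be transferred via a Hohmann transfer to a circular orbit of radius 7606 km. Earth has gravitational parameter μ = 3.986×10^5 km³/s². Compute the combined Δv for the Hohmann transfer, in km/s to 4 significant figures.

Δv = 3.619 km/s

Semi-major axis of the transfer orbit: a_t = (45920 + 7606)/2 = 26763 km.
At r₁ the circular-orbit speed is v₁ = √(μ/r₁) = 2.9462 km/s.
Transfer-orbit speed at r₁ (v² = μ(2/r − 1/a)): v_a = √[μ(2/r₁ − 1/a_t)] = 1.5706 km/s.
First burn Δv₁ = |v_a − v₁| = 1.376 km/s.
At r₂, v₂ = √(μ/r₂) = 7.2392 km/s.
Transfer-orbit speed at r₂: v_p = √[μ(2/r₂ − 1/a_t)] = 9.4825 km/s.
Second burn Δv₂ = |v₂ − v_p| = 2.243 km/s.
Δv = Δv₁ + Δv₂ = 1.376 + 2.243 = 3.619 km/s.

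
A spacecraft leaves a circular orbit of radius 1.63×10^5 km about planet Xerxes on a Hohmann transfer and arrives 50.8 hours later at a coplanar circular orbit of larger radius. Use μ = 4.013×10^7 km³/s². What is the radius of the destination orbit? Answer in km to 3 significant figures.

r₂ = 8.65×10^5 km

Transfer time t = 50.8 hours = 1.8288×10^5 s, and t = π√(a_t³/μ).
So a_t = (μ t²/π²)^(1/3) = (4.013×10^7 × (1.8288×10^5)² / π²)^(1/3) = 5.1424×10^5 km.
Since a_t = (r₁ + r₂)/2, r₂ = 2a_t − r₁ = 2×5.1424×10^5 − 1.630×10^5 = 8.6548×10^5 km.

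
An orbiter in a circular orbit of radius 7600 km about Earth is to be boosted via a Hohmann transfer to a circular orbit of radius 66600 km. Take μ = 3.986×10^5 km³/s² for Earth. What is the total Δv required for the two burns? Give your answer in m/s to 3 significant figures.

Transfer-ellipse semi-major axis a_t = (r₁ + r₂)/2 = (7600 + 66600)/2 = 37100 km.
At r₁ the circular-orbit speed is v₁ = √(μ/r₁) = 7.242 km/s.
On the transfer ellipse at r₁, v² = μ(2/r − 1/a) gives v_p = √[μ(2/r₁ − 1/a_t)] = 9.703 km/s.
First burn Δv₁ = |v_p − v₁| = 2.461 km/s.
Circular speed at r₂: v₂ = √(μ/r₂) = 2.446 km/s.
Transfer-orbit speed at r₂: v_a = √[μ(2/r₂ − 1/a_t)] = 1.107 km/s.
Second burn Δv₂ = |v₂ − v_a| = 1.339 km/s.
Δv = Δv₁ + Δv₂ = 2.461 + 1.339 = 3.800 km/s.

Δv = 3800 m/s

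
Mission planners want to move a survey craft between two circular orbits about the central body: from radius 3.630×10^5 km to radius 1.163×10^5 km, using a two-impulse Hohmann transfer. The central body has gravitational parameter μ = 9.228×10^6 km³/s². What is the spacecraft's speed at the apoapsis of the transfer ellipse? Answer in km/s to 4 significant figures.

Semi-major axis of the transfer orbit: a_t = (3.630×10^5 + 1.163×10^5)/2 = 2.3965×10^5 km.
The apoapsis of the transfer ellipse is at r = 3.630×10^5 km.
From the vis-viva equation, v = √[μ(2/r − 1/a_t)] = 3.512 km/s.

v = 3.512 km/s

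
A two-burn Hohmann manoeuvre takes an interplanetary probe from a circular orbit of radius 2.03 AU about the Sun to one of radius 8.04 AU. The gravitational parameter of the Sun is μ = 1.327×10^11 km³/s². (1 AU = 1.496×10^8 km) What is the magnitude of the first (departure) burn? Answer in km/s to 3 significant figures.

In km: r₁ = 2.03 × 1.496×10^8 = 3.03688×10^8 km; r₂ = 8.04 × 1.496×10^8 = 1.202784×10^9 km.
Transfer-ellipse semi-major axis a_t = (r₁ + r₂)/2 = (3.03688×10^8 + 1.202784×10^9)/2 = 7.53236×10^8 km.
On the circular orbit at r = 3.03688×10^8 km, v_c = √(μ/r) = 20.904 km/s.
Transfer-orbit speed at the same r (vis-viva, a = a_t): v_t = √[μ(2/r − 1/a_t)] = 26.415 km/s.
Δv₁ = |v_t − v_c| = |26.415 − 20.904| = 5.511 km/s.

Δv₁ = 5.51 km/s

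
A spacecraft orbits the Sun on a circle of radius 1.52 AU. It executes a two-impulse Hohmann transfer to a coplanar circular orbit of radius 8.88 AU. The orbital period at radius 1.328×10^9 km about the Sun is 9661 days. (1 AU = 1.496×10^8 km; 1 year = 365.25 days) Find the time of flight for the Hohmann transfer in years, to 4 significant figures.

From Kepler's third law T² = 4π²r³/μ at r = 1.328×10^9 km, T = 9661 days = 9661 × 86400 s = 8.347104×10^8 s: μ = 4π²r³/T² = 1.32703×10^11 km³/s².
In km: r₁ = 1.52 × 1.496×10^8 = 2.27392×10^8 km; r₂ = 8.88 × 1.496×10^8 = 1.328448×10^9 km.
The Hohmann ellipse has a_t = (r₁ + r₂)/2 = 7.7792×10^8 km.
Transfer time t = π√(a_t³/μ) = π√((7.7792×10^8)³ / 1.32703×10^11) = 1.871×10^8 s.
Converting: 1.871×10^8 s ÷ 3.15576×10^7 s/year (365.25 × 86400) = 5.929 years.

t = 5.929 years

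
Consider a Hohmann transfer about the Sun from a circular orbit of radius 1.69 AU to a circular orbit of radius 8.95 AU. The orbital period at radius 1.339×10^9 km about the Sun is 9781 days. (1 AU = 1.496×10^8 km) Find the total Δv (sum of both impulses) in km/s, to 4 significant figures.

From Kepler's third law T² = 4π²r³/μ at r = 1.339×10^9 km, T = 9781 days = 9781 × 86400 s = 8.450784×10^8 s: μ = 4π²r³/T² = 1.32711×10^11 km³/s².
In km: r₁ = 1.69 × 1.496×10^8 = 2.52824×10^8 km; r₂ = 8.95 × 1.496×10^8 = 1.33892×10^9 km.
Semi-major axis of the transfer orbit: a_t = (2.52824×10^8 + 1.33892×10^9)/2 = 7.95872×10^8 km.
Circular speed at r₁: v₁ = √(μ/r₁) = √(1.32711×10^11/2.52824×10^8) = 22.911 km/s.
Transfer-orbit speed at r₁ (v² = μ(2/r − 1/a)): v_p = √[μ(2/r₁ − 1/a_t)] = 29.717 km/s.
First burn Δv₁ = |v_p − v₁| = 6.806 km/s.
At r₂, v₂ = √(μ/r₂) = 9.9558058 km/s.
Transfer-orbit speed at r₂: v_a = √[μ(2/r₂ − 1/a_t)] = 5.6113060 km/s.
Second burn Δv₂ = |v₂ − v_a| = 4.344 km/s.
Total Δv = Δv₁ + Δv₂ = 11.15 km/s.

Δv = 11.15 km/s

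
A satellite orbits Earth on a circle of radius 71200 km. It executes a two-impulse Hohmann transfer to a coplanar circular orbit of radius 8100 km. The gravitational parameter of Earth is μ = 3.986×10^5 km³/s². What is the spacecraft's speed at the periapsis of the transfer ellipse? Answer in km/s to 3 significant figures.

The Hohmann ellipse has a_t = (r₁ + r₂)/2 = 39650 km.
The periapsis of the transfer ellipse is at r = 8100 km.
Vis-viva: v = √[μ(2/r − 1/a_t)] = √[3.986×10^5 × (2/8100 − 1/39650)] = 9.400 km/s.

v = 9.40 km/s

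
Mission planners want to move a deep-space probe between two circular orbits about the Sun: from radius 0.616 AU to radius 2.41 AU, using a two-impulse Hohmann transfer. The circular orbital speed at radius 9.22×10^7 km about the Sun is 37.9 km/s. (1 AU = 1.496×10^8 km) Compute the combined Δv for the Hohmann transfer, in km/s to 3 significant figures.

From the circular-orbit relation v² = μ/r at r = 9.22×10^7 km: μ = v²r = (37.9)² × 9.22×10^7 = 1.32437×10^11 km³/s².
In km: r₁ = 0.616 × 1.496×10^8 = 9.21536×10^7 km; r₂ = 2.41 × 1.496×10^8 = 3.60536×10^8 km.
Semi-major axis of the transfer orbit: a_t = (9.21536×10^7 + 3.60536×10^8)/2 = 2.263448×10^8 km.
Circular speed at r₁: v₁ = √(μ/r₁) = √(1.32437×10^11/9.21536×10^7) = 37.9095 km/s.
Transfer-orbit speed at r₁ (vis-viva): v_p = √[μ(2/r₁ − 1/a_t)] = 47.8451 km/s.
First burn Δv₁ = |v_p − v₁| = 9.936 km/s.
At r₂, v₂ = √(μ/r₂) = 19.166 km/s.
Transfer-orbit speed at r₂: v_a = √[μ(2/r₂ − 1/a_t)] = 12.229 km/s.
Second burn Δv₂ = |v₂ − v_a| = 6.937 km/s.
Δv = Δv₁ + Δv₂ = 9.936 + 6.937 = 16.87 km/s.

Δv = 16.9 km/s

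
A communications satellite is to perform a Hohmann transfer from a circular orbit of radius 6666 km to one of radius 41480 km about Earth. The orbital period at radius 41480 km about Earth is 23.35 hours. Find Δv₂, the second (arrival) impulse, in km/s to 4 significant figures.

From Kepler's third law T² = 4π²r³/μ at r = 41480 km, T = 23.35 hours = 23.35 × 3600 s = 84060 s: μ = 4π²r³/T² = 3.98747×10^5 km³/s².
Semi-major axis of the transfer orbit: a_t = (6666 + 41480)/2 = 24073 km.
Circular speed at r = 41480 km: v_c = √(μ/r) = 3.1005 km/s.
Vis-viva on the transfer ellipse at r = 41480 km gives v_t = √[μ(2/r − 1/a_t)] = 1.6315 km/s.
Δv₂ = |v_t − v_c| = |1.6315 − 3.1005| = 1.469 km/s.

Δv₂ = 1.469 km/s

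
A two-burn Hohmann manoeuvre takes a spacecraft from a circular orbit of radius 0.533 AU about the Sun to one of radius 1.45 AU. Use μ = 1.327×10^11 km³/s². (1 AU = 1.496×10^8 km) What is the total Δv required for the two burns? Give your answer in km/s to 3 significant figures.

In km: r₁ = 0.533 × 1.496×10^8 = 7.97368×10^7 km; r₂ = 1.45 × 1.496×10^8 = 2.1692×10^8 km.
Semi-major axis of the transfer orbit: a_t = (7.97368×10^7 + 2.1692×10^8)/2 = 1.483284×10^8 km.
At r₁ the circular-orbit speed is v₁ = √(μ/r₁) = 40.795 km/s.
On the transfer ellipse at r₁, vis-viva equation gives v_p = √[μ(2/r₁ − 1/a_t)] = 49.334 km/s.
First burn Δv₁ = |v_p − v₁| = 8.539 km/s.
Circular speed at r₂: v₂ = √(μ/r₂) = 24.7335 km/s.
Transfer-orbit speed at r₂: v_a = √[μ(2/r₂ − 1/a_t)] = 18.1344 km/s.
Second burn Δv₂ = |v₂ − v_a| = 6.599 km/s.
Total Δv = Δv₁ + Δv₂ = 15.14 km/s.

Δv = 15.1 km/s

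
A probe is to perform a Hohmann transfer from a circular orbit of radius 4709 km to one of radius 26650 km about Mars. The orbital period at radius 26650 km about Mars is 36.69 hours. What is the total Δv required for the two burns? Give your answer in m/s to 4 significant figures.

Δv = 1489 m/s

From Kepler's third law T² = 4π²r³/μ at r = 26650 km, T = 36.69 hours = 36.69 × 3600 s = 1.32084×10^5 s: μ = 4π²r³/T² = 42830.3 km³/s².
Semi-major axis of the transfer orbit: a_t = (4709 + 26650)/2 = 15679.5 km.
Circular speed at r₁: v₁ = √(μ/r₁) = √(42830.3/4709) = 3.016 km/s.
On the transfer ellipse at r₁, v² = μ(2/r − 1/a) gives v_p = √[μ(2/r₁ − 1/a_t)] = 3.932 km/s.
First burn Δv₁ = |v_p − v₁| = 0.9160 km/s.
At r₂, v₂ = √(μ/r₂) = 1.2677 km/s.
Transfer-orbit speed at r₂: v_a = √[μ(2/r₂ − 1/a_t)] = 0.69474 km/s.
Second burn Δv₂ = |v₂ − v_a| = 0.5730 km/s.
Total Δv = Δv₁ + Δv₂ = 1.489 km/s.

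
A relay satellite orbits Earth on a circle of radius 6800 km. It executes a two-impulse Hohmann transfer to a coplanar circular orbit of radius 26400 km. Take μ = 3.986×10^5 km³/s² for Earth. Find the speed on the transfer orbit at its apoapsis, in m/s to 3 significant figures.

Transfer-ellipse semi-major axis a_t = (r₁ + r₂)/2 = (6800 + 26400)/2 = 16600 km.
At apoapsis, r = 26400 km.
From the vis-viva equation, v = √[μ(2/r − 1/a_t)] = 2.487 km/s.

v = 2490 m/s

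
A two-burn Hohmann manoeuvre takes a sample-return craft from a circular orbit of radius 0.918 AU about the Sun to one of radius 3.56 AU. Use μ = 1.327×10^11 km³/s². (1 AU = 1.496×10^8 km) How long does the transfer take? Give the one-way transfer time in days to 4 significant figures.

In km: r₁ = 0.918 × 1.496×10^8 = 1.373328×10^8 km; r₂ = 3.56 × 1.496×10^8 = 5.32576×10^8 km.
Transfer-ellipse semi-major axis a_t = (r₁ + r₂)/2 = (1.373328×10^8 + 5.32576×10^8)/2 = 3.349544×10^8 km.
By Kepler's third law the transfer-orbit period is T = 2π√(a_t³/μ), so t = T/2 = 5.287×10^7 s.
Converting: 5.287×10^7 s ÷ 86400 s/day = 611.9 days.

t = 611.9 days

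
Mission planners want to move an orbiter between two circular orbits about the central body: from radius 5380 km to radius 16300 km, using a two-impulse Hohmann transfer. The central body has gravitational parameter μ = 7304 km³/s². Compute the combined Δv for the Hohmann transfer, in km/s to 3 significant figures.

Δv = 0.461 km/s

Semi-major axis of the transfer orbit: a_t = (5380 + 16300)/2 = 10840 km.
Circular speed at r₁: v₁ = √(μ/r₁) = √(7304/5380) = 1.1652 km/s.
Transfer-orbit speed at r₁ (v² = μ(2/r − 1/a)): v_p = √[μ(2/r₁ − 1/a_t)] = 1.4288 km/s.
First burn Δv₁ = |v_p − v₁| = 0.2636 km/s.
Circular speed at r₂: v₂ = √(μ/r₂) = 0.6694 km/s.
Transfer-orbit speed at r₂: v_a = √[μ(2/r₂ − 1/a_t)] = 0.4716 km/s.
Second burn Δv₂ = |v₂ − v_a| = 0.1978 km/s.
Total Δv = Δv₁ + Δv₂ = 0.4614 km/s.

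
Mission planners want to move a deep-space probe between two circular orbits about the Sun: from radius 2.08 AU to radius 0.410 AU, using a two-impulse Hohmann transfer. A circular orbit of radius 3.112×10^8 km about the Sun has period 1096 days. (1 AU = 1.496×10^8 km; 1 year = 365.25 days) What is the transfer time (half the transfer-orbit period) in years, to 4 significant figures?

From Kepler's third law T² = 4π²r³/μ at r = 3.112×10^8 km, T = 1096 days = 1096 × 86400 s = 9.46944×10^7 s: μ = 4π²r³/T² = 1.32687×10^11 km³/s².
In km: r₁ = 2.08 × 1.496×10^8 = 3.11168×10^8 km; r₂ = 0.410 × 1.496×10^8 = 6.1336×10^7 km.
Semi-major axis of the transfer orbit: a_t = (3.11168×10^8 + 6.1336×10^7)/2 = 1.86252×10^8 km.
By Kepler's third law the transfer-orbit period is T = 2π√(a_t³/μ), so t = T/2 = 2.1922×10^7 s.
Converting: 2.1922×10^7 s ÷ 3.15576×10^7 s/year (365.25 × 86400) = 0.6947 years.

t = 0.6947 years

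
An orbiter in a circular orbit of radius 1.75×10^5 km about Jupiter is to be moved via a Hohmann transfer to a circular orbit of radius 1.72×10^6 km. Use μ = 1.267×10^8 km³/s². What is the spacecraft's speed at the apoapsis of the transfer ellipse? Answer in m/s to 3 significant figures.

Transfer-ellipse semi-major axis a_t = (r₁ + r₂)/2 = (1.750×10^5 + 1.720×10^6)/2 = 9.475×10^5 km.
The apoapsis of the transfer ellipse is at r = 1.720×10^6 km.
Vis-viva: v = √[μ(2/r − 1/a_t)] = √[1.267×10^8 × (2/1.720×10^6 − 1/9.475×10^5)] = 3.689 km/s.

v = 3690 m/s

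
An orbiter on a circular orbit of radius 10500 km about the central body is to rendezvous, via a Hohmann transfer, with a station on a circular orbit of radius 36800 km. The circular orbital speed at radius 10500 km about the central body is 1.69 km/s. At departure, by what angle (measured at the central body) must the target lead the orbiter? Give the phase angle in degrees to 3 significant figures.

φ = 87.3°

From the circular-orbit relation v² = μ/r at r = 10500 km: μ = v²r = (1.69)² × 10500 = 29989.0 km³/s².
Transfer-ellipse semi-major axis a_t = (r₁ + r₂)/2 = (10500 + 36800)/2 = 23650 km.
The half-period of the transfer ellipse is t = π√(a_t³/μ) = 65980.4 s.
Target angular speed ω₂ = √(μ/r₂³) = 2.45307×10^-5 rad/s.
Angle swept by the target during transfer: ω₂·t = 1.61855 rad = 92.74°.
The orbiter traverses 180° on the transfer ellipse, so the target must lead by 180° − 92.74° = 87.3°.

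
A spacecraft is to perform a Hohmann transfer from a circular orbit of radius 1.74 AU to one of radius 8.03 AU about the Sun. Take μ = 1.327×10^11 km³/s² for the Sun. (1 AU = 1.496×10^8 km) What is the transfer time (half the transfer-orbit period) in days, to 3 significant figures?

In km: r₁ = 1.74 × 1.496×10^8 = 2.60304×10^8 km; r₂ = 8.03 × 1.496×10^8 = 1.201288×10^9 km.
Transfer-ellipse semi-major axis a_t = (r₁ + r₂)/2 = (2.60304×10^8 + 1.201288×10^9)/2 = 7.30796×10^8 km.
Transfer time t = π√(a_t³/μ) = π√((7.30796×10^8)³ / 1.327×10^11) = 1.704×10^8 s.
Converting: 1.704×10^8 s ÷ 86400 s/day = 1970 days.

t = 1970 days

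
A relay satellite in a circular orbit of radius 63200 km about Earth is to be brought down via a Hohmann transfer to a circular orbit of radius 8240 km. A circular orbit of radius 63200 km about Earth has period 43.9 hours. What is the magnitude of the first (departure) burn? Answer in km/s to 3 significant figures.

Δv₁ = 1.31 km/s

From Kepler's third law T² = 4π²r³/μ at r = 63200 km, T = 43.9 hours = 43.9 × 3600 s = 1.5804×10^5 s: μ = 4π²r³/T² = 3.99004×10^5 km³/s².
The Hohmann ellipse has a_t = (r₁ + r₂)/2 = 35720 km.
On the circular orbit at r = 63200 km, v_c = √(μ/r) = 2.513 km/s.
Transfer-orbit speed at the same r (vis-viva, a = a_t): v_t = √[μ(2/r − 1/a_t)] = 1.207 km/s.
Δv₁ = |v_t − v_c| = |1.207 − 2.513| = 1.306 km/s.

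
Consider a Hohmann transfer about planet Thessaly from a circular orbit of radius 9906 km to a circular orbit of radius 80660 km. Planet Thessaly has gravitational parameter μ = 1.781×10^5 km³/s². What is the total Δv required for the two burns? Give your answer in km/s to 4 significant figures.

Δv = 2.210 km/s

Semi-major axis of the transfer orbit: a_t = (9906 + 80660)/2 = 45283 km.
Circular speed at r₁: v₁ = √(μ/r₁) = √(1.781×10^5/9906) = 4.240 km/s.
On the transfer ellipse at r₁, vis-viva gives v_p = √[μ(2/r₁ − 1/a_t)] = 5.659 km/s.
First burn Δv₁ = |v_p − v₁| = 1.419 km/s.
At r₂, v₂ = √(μ/r₂) = 1.4859 km/s.
Transfer-orbit speed at r₂: v_a = √[μ(2/r₂ − 1/a_t)] = 0.69500 km/s.
Second burn Δv₂ = |v₂ − v_a| = 0.7909 km/s.
Total Δv = Δv₁ + Δv₂ = 2.210 km/s.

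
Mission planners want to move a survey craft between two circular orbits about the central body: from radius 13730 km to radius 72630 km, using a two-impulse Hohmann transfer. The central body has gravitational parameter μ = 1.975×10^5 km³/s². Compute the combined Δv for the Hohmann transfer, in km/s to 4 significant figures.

Δv = 1.845 km/s

The Hohmann ellipse has a_t = (r₁ + r₂)/2 = 43180 km.
At r₁ the circular-orbit speed is v₁ = √(μ/r₁) = 3.793 km/s.
On the transfer ellipse at r₁, v² = μ(2/r − 1/a) gives v_p = √[μ(2/r₁ − 1/a_t)] = 4.919 km/s.
First burn Δv₁ = |v_p − v₁| = 1.126 km/s.
Circular speed at r₂: v₂ = √(μ/r₂) = 1.64902 km/s.
Transfer-orbit speed at r₂: v_a = √[μ(2/r₂ − 1/a_t)] = 0.929864 km/s.
Second burn Δv₂ = |v₂ − v_a| = 0.7192 km/s.
Δv = Δv₁ + Δv₂ = 1.126 + 0.7192 = 1.845 km/s.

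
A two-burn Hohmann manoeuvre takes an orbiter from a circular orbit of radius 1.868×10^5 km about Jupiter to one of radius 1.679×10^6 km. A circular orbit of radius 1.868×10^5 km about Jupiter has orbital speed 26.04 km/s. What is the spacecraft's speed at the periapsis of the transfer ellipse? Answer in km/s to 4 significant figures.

v = 34.93 km/s

From the circular-orbit relation v² = μ/r at r = 1.868×10^5 km: μ = v²r = (26.04)² × 1.868×10^5 = 1.26666×10^8 km³/s².
The Hohmann ellipse has a_t = (r₁ + r₂)/2 = 9.329×10^5 km.
The periapsis of the transfer ellipse is at r = 1.868×10^5 km.
Vis-viva: v = √[μ(2/r − 1/a_t)] = √[1.26666×10^8 × (2/1.868×10^5 − 1/9.329×10^5)] = 34.93 km/s.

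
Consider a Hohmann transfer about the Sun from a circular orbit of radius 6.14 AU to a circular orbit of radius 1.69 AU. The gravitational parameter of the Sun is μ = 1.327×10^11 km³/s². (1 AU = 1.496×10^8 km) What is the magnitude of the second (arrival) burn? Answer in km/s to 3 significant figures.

Δv₂ = 5.78 km/s

In km: r₁ = 6.14 × 1.496×10^8 = 9.18544×10^8 km; r₂ = 1.69 × 1.496×10^8 = 2.52824×10^8 km.
Semi-major axis of the transfer orbit: a_t = (9.18544×10^8 + 2.52824×10^8)/2 = 5.85684×10^8 km.
On the circular orbit at r = 2.52824×10^8 km, v_c = √(μ/r) = 22.910 km/s.
Transfer-orbit speed at the same r (vis-viva, a = a_t): v_t = √[μ(2/r − 1/a_t)] = 28.691 km/s.
Δv₂ = |v_t − v_c| = |28.691 − 22.910| = 5.781 km/s.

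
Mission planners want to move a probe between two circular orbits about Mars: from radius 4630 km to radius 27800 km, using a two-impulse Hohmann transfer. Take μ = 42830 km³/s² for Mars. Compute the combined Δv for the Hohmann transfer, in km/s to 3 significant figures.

Δv = 1.52 km/s

Semi-major axis of the transfer orbit: a_t = (4630 + 27800)/2 = 16215 km.
At r₁ the circular-orbit speed is v₁ = √(μ/r₁) = 3.041 km/s.
On the transfer ellipse at r₁, v² = μ(2/r − 1/a) gives v_p = √[μ(2/r₁ − 1/a_t)] = 3.982 km/s.
First burn Δv₁ = |v_p − v₁| = 0.9410 km/s.
Circular speed at r₂: v₂ = √(μ/r₂) = 1.24123 km/s.
Transfer-orbit speed at r₂: v_a = √[μ(2/r₂ − 1/a_t)] = 0.663260 km/s.
Second burn Δv₂ = |v₂ − v_a| = 0.5780 km/s.
Δv = Δv₁ + Δv₂ = 0.9410 + 0.5780 = 1.519 km/s.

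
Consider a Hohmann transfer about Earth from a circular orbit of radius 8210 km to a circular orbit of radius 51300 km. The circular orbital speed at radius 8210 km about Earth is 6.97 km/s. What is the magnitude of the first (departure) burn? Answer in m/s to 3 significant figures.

Δv₁ = 2180 m/s

From the circular-orbit relation v² = μ/r at r = 8210 km: μ = v²r = (6.97)² × 8210 = 3.98849×10^5 km³/s².
The Hohmann ellipse has a_t = (r₁ + r₂)/2 = 29755 km.
On the circular orbit at r = 8210 km, v_c = √(μ/r) = 6.970 km/s.
Vis-viva on the transfer ellipse at r = 8210 km gives v_t = √[μ(2/r − 1/a_t)] = 9.152 km/s.
Δv₁ = |v_t − v_c| = |9.152 − 6.970| = 2.182 km/s.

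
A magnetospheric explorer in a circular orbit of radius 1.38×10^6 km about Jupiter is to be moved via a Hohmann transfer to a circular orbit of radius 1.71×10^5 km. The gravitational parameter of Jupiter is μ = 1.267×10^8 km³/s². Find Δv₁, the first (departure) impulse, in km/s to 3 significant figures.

Transfer-ellipse semi-major axis a_t = (r₁ + r₂)/2 = (1.380×10^6 + 1.710×10^5)/2 = 7.755×10^5 km.
Circular speed at r = 1.380×10^6 km: v_c = √(μ/r) = 9.5818 km/s.
Vis-viva on the transfer ellipse at r = 1.380×10^6 km gives v_t = √[μ(2/r − 1/a_t)] = 4.4994 km/s.
Δv₁ = |v_t − v_c| = |4.4994 − 9.5818| = 5.082 km/s.

Δv₁ = 5.08 km/s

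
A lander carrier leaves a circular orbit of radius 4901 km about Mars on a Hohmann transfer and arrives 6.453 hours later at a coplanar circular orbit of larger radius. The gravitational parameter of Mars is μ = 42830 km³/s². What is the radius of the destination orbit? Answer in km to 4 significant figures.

Transfer time t = 6.453 hours = 23230.8 s, and t = π√(a_t³/μ).
So a_t = (μ t²/π²)^(1/3) = (42830 × (23230.8)² / π²)^(1/3) = 13280 km.
Since a_t = (r₁ + r₂)/2, r₂ = 2a_t − r₁ = 2×13280 − 4901 = 21659 km.

r₂ = 21660 km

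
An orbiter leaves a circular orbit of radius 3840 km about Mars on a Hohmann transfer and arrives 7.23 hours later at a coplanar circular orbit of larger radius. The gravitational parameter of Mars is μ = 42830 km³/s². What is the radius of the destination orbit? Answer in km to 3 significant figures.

r₂ = 24800 km

Transfer time t = 7.23 hours = 26028 s, and t = π√(a_t³/μ).
So a_t = (μ t²/π²)^(1/3) = (42830 × (26028)² / π²)^(1/3) = 14326 km.
Since a_t = (r₁ + r₂)/2, r₂ = 2a_t − r₁ = 2×14326 − 3840 = 24812 km.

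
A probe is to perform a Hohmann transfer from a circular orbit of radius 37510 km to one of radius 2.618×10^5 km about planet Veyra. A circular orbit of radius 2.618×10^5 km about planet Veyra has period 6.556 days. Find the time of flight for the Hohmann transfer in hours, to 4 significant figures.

t = 34.00 hours

From Kepler's third law T² = 4π²r³/μ at r = 2.618×10^5 km, T = 6.556 days = 6.556 × 86400 s = 5.664384×10^5 s: μ = 4π²r³/T² = 2.20782×10^6 km³/s².
The Hohmann ellipse has a_t = (r₁ + r₂)/2 = 1.49655×10^5 km.
By Kepler's third law the transfer-orbit period is T = 2π√(a_t³/μ), so t = T/2 = 1.224×10^5 s.
Converting: 1.224×10^5 s ÷ 3600 s/hour = 34.00 hours.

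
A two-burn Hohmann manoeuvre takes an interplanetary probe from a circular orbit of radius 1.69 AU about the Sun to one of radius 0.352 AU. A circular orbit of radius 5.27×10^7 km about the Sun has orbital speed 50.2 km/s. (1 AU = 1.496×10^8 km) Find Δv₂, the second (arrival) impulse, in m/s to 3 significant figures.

From the circular-orbit relation v² = μ/r at r = 5.27×10^7 km: μ = v²r = (50.2)² × 5.27×10^7 = 1.32806×10^11 km³/s².
In km: r₁ = 1.69 × 1.496×10^8 = 2.52824×10^8 km; r₂ = 0.352 × 1.496×10^8 = 5.26592×10^7 km.
The Hohmann ellipse has a_t = (r₁ + r₂)/2 = 1.527416×10^8 km.
On the circular orbit at r = 5.26592×10^7 km, v_c = √(μ/r) = 50.22 km/s.
Vis-viva on the transfer ellipse at r = 5.26592×10^7 km gives v_t = √[μ(2/r − 1/a_t)] = 64.61 km/s.
Δv₂ = |v_t − v_c| = |64.61 − 50.22| = 14.39 km/s.

Δv₂ = 14400 m/s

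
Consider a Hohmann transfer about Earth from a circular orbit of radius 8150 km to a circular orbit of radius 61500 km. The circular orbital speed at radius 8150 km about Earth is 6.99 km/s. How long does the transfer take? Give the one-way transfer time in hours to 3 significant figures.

From the circular-orbit relation v² = μ/r at r = 8150 km: μ = v²r = (6.99)² × 8150 = 3.98210×10^5 km³/s².
Transfer-ellipse semi-major axis a_t = (r₁ + r₂)/2 = (8150 + 61500)/2 = 34825 km.
Half the transfer-orbit period gives t = π√(a_t³/μ) = 32350 s.
Converting: 32350 s ÷ 3600 s/hour = 8.99 hours.

t = 8.99 hours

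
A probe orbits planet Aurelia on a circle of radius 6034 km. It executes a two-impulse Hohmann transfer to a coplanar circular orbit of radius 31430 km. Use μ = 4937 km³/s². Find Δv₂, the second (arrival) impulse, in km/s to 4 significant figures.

Semi-major axis of the transfer orbit: a_t = (6034 + 31430)/2 = 18732 km.
Circular speed at r = 31430 km: v_c = √(μ/r) = 0.3963 km/s.
Transfer-orbit speed at the same r (vis-viva, a = a_t): v_t = √[μ(2/r − 1/a_t)] = 0.2249 km/s.
Δv₂ = |v_t − v_c| = |0.2249 − 0.3963| = 0.1714 km/s.

Δv₂ = 0.1714 km/s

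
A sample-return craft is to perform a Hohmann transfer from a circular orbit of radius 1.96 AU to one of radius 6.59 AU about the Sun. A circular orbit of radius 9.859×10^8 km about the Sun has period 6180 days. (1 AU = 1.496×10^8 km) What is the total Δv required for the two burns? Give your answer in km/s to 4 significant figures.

Δv = 8.885 km/s

From Kepler's third law T² = 4π²r³/μ at r = 9.859×10^8 km, T = 6180 days = 6180 × 86400 s = 5.33952×10^8 s: μ = 4π²r³/T² = 1.32695×10^11 km³/s².
In km: r₁ = 1.96 × 1.496×10^8 = 2.93216×10^8 km; r₂ = 6.59 × 1.496×10^8 = 9.85864×10^8 km.
Transfer-ellipse semi-major axis a_t = (r₁ + r₂)/2 = (2.93216×10^8 + 9.85864×10^8)/2 = 6.3954×10^8 km.
At r₁ the circular-orbit speed is v₁ = √(μ/r₁) = 21.273 km/s.
On the transfer ellipse at r₁, vis-viva gives v_p = √[μ(2/r₁ − 1/a_t)] = 26.412 km/s.
First burn Δv₁ = |v_p − v₁| = 5.139 km/s.
Circular speed at r₂: v₂ = √(μ/r₂) = 11.602 km/s.
Transfer-orbit speed at r₂: v_a = √[μ(2/r₂ − 1/a_t)] = 7.8556 km/s.
Second burn Δv₂ = |v₂ − v_a| = 3.746 km/s.
Total Δv = Δv₁ + Δv₂ = 8.885 km/s.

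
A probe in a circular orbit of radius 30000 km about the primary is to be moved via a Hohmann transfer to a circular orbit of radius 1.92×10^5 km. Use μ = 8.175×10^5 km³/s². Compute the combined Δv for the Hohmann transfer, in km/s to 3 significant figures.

Δv = 2.64 km/s

Transfer-ellipse semi-major axis a_t = (r₁ + r₂)/2 = (30000 + 1.920×10^5)/2 = 1.110×10^5 km.
Circular speed at r₁: v₁ = √(μ/r₁) = √(8.175×10^5/30000) = 5.2202 km/s.
Transfer-orbit speed at r₁ (v² = μ(2/r − 1/a)): v_p = √[μ(2/r₁ − 1/a_t)] = 6.8655 km/s.
First burn Δv₁ = |v_p − v₁| = 1.645 km/s.
Circular speed at r₂: v₂ = √(μ/r₂) = 2.0634 km/s.
Transfer-orbit speed at r₂: v_a = √[μ(2/r₂ − 1/a_t)] = 1.0727 km/s.
Second burn Δv₂ = |v₂ − v_a| = 0.9907 km/s.
Total Δv = Δv₁ + Δv₂ = 2.636 km/s.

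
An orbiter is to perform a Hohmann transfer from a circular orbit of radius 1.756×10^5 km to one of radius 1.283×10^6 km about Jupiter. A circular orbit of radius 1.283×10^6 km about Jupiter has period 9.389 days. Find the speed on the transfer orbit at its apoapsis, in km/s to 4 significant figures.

From Kepler's third law T² = 4π²r³/μ at r = 1.283×10^6 km, T = 9.389 days = 9.389 × 86400 s = 8.112096×10^5 s: μ = 4π²r³/T² = 1.26699×10^8 km³/s².
Transfer-ellipse semi-major axis a_t = (r₁ + r₂)/2 = (1.756×10^5 + 1.283×10^6)/2 = 7.293×10^5 km.
At apoapsis, r = 1.283×10^6 km.
Applying v² = μ(2/r − 1/a_t): v = 4.876 km/s.

v = 4.876 km/s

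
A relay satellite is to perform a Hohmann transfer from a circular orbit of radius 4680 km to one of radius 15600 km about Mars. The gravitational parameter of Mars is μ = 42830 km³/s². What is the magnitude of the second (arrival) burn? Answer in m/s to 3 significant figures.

Δv₂ = 531 m/s

Transfer-ellipse semi-major axis a_t = (r₁ + r₂)/2 = (4680 + 15600)/2 = 10140 km.
On the circular orbit at r = 15600 km, v_c = √(μ/r) = 1.6570 km/s.
Transfer-orbit speed at the same r (vis-viva, a = a_t): v_t = √[μ(2/r − 1/a_t)] = 1.1257 km/s.
Δv₂ = |v_t − v_c| = |1.1257 − 1.6570| = 0.5313 km/s.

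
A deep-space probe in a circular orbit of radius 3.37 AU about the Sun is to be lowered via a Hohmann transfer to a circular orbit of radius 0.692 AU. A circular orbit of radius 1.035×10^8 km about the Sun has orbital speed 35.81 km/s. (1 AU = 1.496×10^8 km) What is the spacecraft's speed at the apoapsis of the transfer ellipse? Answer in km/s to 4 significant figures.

v = 9.471 km/s

From the circular-orbit relation v² = μ/r at r = 1.035×10^8 km: μ = v²r = (35.81)² × 1.035×10^8 = 1.32724×10^11 km³/s².
In km: r₁ = 3.37 × 1.496×10^8 = 5.04152×10^8 km; r₂ = 0.692 × 1.496×10^8 = 1.035232×10^8 km.
Transfer-ellipse semi-major axis a_t = (r₁ + r₂)/2 = (5.04152×10^8 + 1.035232×10^8)/2 = 3.038376×10^8 km.
At apoapsis, r = 5.04152×10^8 km.
Applying v² = μ(2/r − 1/a_t): v = 9.471 km/s.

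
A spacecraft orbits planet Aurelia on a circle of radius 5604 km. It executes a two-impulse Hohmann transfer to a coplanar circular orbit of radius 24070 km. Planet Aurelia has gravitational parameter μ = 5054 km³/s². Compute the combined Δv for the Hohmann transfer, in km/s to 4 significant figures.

The Hohmann ellipse has a_t = (r₁ + r₂)/2 = 14837 km.
At r₁ the circular-orbit speed is v₁ = √(μ/r₁) = 0.94966 km/s.
On the transfer ellipse at r₁, vis-viva gives v_p = √[μ(2/r₁ − 1/a_t)] = 1.2096 km/s.
First burn Δv₁ = |v_p − v₁| = 0.2599 km/s.
Circular speed at r₂: v₂ = √(μ/r₂) = 0.4582 km/s.
Transfer-orbit speed at r₂: v_a = √[μ(2/r₂ − 1/a_t)] = 0.2816 km/s.
Second burn Δv₂ = |v₂ − v_a| = 0.1766 km/s.
Δv = Δv₁ + Δv₂ = 0.2599 + 0.1766 = 0.4365 km/s.

Δv = 0.4365 km/s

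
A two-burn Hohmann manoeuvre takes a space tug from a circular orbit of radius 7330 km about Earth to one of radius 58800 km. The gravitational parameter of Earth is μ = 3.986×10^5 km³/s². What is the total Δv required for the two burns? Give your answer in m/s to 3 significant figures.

Δv = 3840 m/s

Semi-major axis of the transfer orbit: a_t = (7330 + 58800)/2 = 33065 km.
At r₁ the circular-orbit speed is v₁ = √(μ/r₁) = 7.3742 km/s.
Transfer-orbit speed at r₁ (v² = μ(2/r − 1/a)): v_p = √[μ(2/r₁ − 1/a_t)] = 9.8338 km/s.
First burn Δv₁ = |v_p − v₁| = 2.4596 km/s.
Circular speed at r₂: v₂ = √(μ/r₂) = 2.603634 km/s.
Transfer-orbit speed at r₂: v_a = √[μ(2/r₂ − 1/a_t)] = 1.225879 km/s.
Second burn Δv₂ = |v₂ − v_a| = 1.3778 km/s.
Δv = Δv₁ + Δv₂ = 2.4596 + 1.3778 = 3.837 km/s.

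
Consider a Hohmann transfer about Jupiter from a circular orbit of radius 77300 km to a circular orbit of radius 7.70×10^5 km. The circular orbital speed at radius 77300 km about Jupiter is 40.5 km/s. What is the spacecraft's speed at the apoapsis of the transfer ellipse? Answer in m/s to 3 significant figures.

v = 5480 m/s

From the circular-orbit relation v² = μ/r at r = 77300 km: μ = v²r = (40.5)² × 77300 = 1.26791×10^8 km³/s².
Transfer-ellipse semi-major axis a_t = (r₁ + r₂)/2 = (77300 + 7.700×10^5)/2 = 4.2365×10^5 km.
At apoapsis, r = 7.700×10^5 km.
From the vis-viva equation, v = √[μ(2/r − 1/a_t)] = 5.481 km/s.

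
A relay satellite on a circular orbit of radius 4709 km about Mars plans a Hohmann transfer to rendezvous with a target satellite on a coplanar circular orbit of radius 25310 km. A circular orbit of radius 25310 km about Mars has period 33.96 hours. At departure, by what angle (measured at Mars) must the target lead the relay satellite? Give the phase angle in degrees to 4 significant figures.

From Kepler's third law T² = 4π²r³/μ at r = 25310 km, T = 33.96 hours = 33.96 × 3600 s = 1.22256×10^5 s: μ = 4π²r³/T² = 42824.8 km³/s².
Semi-major axis of the transfer orbit: a_t = (4709 + 25310)/2 = 15009.5 km.
Transfer time t = π√(a_t³/μ) = 27916 s.
The target's mean motion on its circular orbit is ω₂ = √(μ/r₂³) = 5.1394×10^-5 rad/s.
Angle swept by the target during transfer: ω₂·t = 1.4347 rad = 82.20°.
The relay satellite traverses 180° on the transfer ellipse, so the target must lead by 180° − 82.20° = 97.80°.

φ = 97.80°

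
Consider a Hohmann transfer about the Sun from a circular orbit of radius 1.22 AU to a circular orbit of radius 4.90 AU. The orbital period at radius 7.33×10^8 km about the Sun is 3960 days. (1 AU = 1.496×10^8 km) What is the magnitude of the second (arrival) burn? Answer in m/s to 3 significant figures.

Δv₂ = 4960 m/s

From Kepler's third law T² = 4π²r³/μ at r = 7.33×10^8 km, T = 3960 days = 3960 × 86400 s = 3.42144×10^8 s: μ = 4π²r³/T² = 1.32817×10^11 km³/s².
In km: r₁ = 1.22 × 1.496×10^8 = 1.82512×10^8 km; r₂ = 4.90 × 1.496×10^8 = 7.3304×10^8 km.
The Hohmann ellipse has a_t = (r₁ + r₂)/2 = 4.57776×10^8 km.
On the circular orbit at r = 7.3304×10^8 km, v_c = √(μ/r) = 13.46 km/s.
Transfer-orbit speed at the same r (vis-viva, a = a_t): v_t = √[μ(2/r − 1/a_t)] = 8.499 km/s.
Δv₂ = |v_t − v_c| = |8.499 − 13.46| = 4.961 km/s.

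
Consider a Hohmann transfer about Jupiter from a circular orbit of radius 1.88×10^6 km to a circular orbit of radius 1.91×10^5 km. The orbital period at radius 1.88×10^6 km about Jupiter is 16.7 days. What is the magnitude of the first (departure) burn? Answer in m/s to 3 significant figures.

From Kepler's third law T² = 4π²r³/μ at r = 1.88×10^6 km, T = 16.7 days = 16.7 × 86400 s = 1.44288×10^6 s: μ = 4π²r³/T² = 1.26001×10^8 km³/s².
The Hohmann ellipse has a_t = (r₁ + r₂)/2 = 1.0355×10^6 km.
Circular speed at r = 1.880×10^6 km: v_c = √(μ/r) = 8.187 km/s.
Vis-viva on the transfer ellipse at r = 1.880×10^6 km gives v_t = √[μ(2/r − 1/a_t)] = 3.516 km/s.
Δv₁ = |v_t − v_c| = |3.516 − 8.187| = 4.671 km/s.

Δv₁ = 4670 m/s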